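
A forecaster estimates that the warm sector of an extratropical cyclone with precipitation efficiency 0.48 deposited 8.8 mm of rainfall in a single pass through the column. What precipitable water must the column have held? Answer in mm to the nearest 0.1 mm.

PW ≈ 18.3 mm

PW = rainfall / ε = 8.8 / 0.48 = 18.3 mm.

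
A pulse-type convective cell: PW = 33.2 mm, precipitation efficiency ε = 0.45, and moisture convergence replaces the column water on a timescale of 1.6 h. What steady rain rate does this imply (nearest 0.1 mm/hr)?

Each overturning extracts ε × PW = 0.45 × 33.2 = 14.94 mm.
Rate = ε·PW / τ = 14.94 / 1.6 h = 9.3 mm/hr.

R ≈ 9.3 mm/hr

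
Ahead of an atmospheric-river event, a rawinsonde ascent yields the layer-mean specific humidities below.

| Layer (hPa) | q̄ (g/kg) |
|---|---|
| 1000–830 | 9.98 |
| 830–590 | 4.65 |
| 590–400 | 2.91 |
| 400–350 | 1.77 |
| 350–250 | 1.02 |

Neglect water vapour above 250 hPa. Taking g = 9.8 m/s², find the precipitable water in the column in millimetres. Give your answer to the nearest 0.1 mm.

Precipitable water is the column-integrated vapour mass per unit area: PW = (1/g) Σ q̄ Δp, with q in kg/kg and Δp in Pa (1 kg/m² of water = 1 mm).
Layer 1000–830 hPa: Δp = 170 hPa = 17000 Pa, q̄ = 0.00998 kg/kg → 0.00998 × 17000 / 9.8 = 17.31 mm
Layer 830–590 hPa: Δp = 240 hPa = 24000 Pa, q̄ = 0.00465 kg/kg → 0.00465 × 24000 / 9.8 = 11.39 mm
Layer 590–400 hPa: Δp = 190 hPa = 19000 Pa, q̄ = 0.00291 kg/kg → 0.00291 × 19000 / 9.8 = 5.64 mm
Layer 400–350 hPa: Δp = 50 hPa = 5000 Pa, q̄ = 0.00177 kg/kg → 0.00177 × 5000 / 9.8 = 0.90 mm
Layer 350–250 hPa: Δp = 100 hPa = 10000 Pa, q̄ = 0.00102 kg/kg → 0.00102 × 10000 / 9.8 = 1.04 mm
PW = 17.31 + 11.39 + 5.64 + 0.90 + 1.04 = 36.28 ≈ 36.3 mm.

PW ≈ 36.3 mm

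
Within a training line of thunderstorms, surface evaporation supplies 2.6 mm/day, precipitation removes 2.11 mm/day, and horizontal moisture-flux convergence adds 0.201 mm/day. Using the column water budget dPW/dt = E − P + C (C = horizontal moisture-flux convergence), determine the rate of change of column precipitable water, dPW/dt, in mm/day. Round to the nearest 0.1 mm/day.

dPW/dt = E − P + C = 2.6 − 2.11 + (0.201) = 0.7 mm/day.

dPW/dt ≈ 0.7 mm/day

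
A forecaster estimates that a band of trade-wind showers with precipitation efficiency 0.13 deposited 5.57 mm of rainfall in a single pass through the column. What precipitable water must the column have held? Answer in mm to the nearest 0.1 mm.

PW = rainfall / ε = 5.57 / 0.13 = 42.8 mm.

PW ≈ 42.8 mm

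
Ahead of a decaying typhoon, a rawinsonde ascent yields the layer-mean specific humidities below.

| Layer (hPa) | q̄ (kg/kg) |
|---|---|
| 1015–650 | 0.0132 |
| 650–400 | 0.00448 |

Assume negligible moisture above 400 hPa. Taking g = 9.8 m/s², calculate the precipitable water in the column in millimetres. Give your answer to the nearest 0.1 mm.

PW ≈ 60.6 mm

Precipitable water is the column-integrated vapour mass per unit area: PW = (1/g) Σ q̄ Δp, with q in kg/kg and Δp in Pa (1 kg/m² of water = 1 mm).
Layer 1015–650 hPa: Δp = 365 hPa = 36500 Pa, q̄ = 0.0132 kg/kg → 0.0132 × 36500 / 9.8 = 49.16 mm
Layer 650–400 hPa: Δp = 250 hPa = 25000 Pa, q̄ = 0.00448 kg/kg → 0.00448 × 25000 / 9.8 = 11.43 mm
PW = 49.16 + 11.43 = 60.59 ≈ 60.6 mm.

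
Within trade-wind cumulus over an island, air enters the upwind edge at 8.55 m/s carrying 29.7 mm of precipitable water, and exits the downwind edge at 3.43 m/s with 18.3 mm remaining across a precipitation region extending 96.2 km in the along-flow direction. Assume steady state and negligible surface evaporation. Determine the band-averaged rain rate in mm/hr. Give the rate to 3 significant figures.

Column moisture flux per unit crosswind length is F = V × PW.
Inflow: F_in = 8.55 × 29.7 = 253.935 mm·m/s
Outflow: F_out = 3.43 × 18.3 = 62.769 mm·m/s
Steady-state rate R = (F_in − F_out)/L = (253.935 − 62.769) / 96200 m = 1.987e-03 mm/s.
R = 1.987e-03 × 3600 = 7.15 mm/hr.

R ≈ 7.15 mm/hr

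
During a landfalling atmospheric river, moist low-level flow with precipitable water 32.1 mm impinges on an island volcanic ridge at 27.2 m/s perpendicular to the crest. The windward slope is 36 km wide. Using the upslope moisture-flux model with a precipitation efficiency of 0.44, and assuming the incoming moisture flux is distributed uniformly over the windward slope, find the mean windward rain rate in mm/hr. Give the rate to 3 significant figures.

Incoming column moisture flux per unit ridge length: F = V × PW = 27.2 × 32.1 = 873.12 mm·m/s.
Spread over the 36 km slope with efficiency ε = 0.44: R = ε·F/W = 0.44 × 873.12 / 36000 m = 1.067e-02 mm/s.
R = 1.067e-02 × 3600 = 38.4 mm/hr.

R ≈ 38.4 mm/hr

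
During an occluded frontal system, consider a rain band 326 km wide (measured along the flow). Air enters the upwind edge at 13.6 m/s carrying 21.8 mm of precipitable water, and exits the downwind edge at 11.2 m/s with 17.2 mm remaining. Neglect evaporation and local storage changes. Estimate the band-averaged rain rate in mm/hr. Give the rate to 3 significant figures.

Column moisture flux per unit crosswind length is F = V × PW.
Inflow: F_in = 13.6 × 21.8 = 296.48 mm·m/s
Outflow: F_out = 11.2 × 17.2 = 192.64 mm·m/s
Steady-state rate R = (F_in − F_out)/L = (296.48 − 192.64) / 326000 m = 3.185e-04 mm/s.
R = 3.185e-04 × 3600 = 1.15 mm/hr.

R ≈ 1.15 mm/hr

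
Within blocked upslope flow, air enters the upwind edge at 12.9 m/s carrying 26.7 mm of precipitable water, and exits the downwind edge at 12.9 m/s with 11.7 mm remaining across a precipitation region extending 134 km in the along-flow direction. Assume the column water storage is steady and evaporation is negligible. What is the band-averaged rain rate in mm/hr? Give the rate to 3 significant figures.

Column moisture flux per unit crosswind length is F = V × PW.
Inflow: F_in = 12.9 × 26.7 = 344.43 mm·m/s
Outflow: F_out = 12.9 × 11.7 = 150.93 mm·m/s
Steady-state rate R = (F_in − F_out)/L = (344.43 − 150.93) / 134000 m = 1.444e-03 mm/s.
R = 1.444e-03 × 3600 = 5.20 mm/hr.

R ≈ 5.20 mm/hr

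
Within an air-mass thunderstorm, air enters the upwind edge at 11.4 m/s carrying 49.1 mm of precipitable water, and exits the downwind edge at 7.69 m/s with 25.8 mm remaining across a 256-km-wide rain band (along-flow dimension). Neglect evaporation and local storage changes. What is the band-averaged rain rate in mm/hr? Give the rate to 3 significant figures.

R ≈ 5.08 mm/hr

Column moisture flux per unit crosswind length is F = V × PW.
Inflow: F_in = 11.4 × 49.1 = 559.74 mm·m/s
Outflow: F_out = 7.69 × 25.8 = 198.402 mm·m/s
Steady-state rate R = (F_in − F_out)/L = (559.74 − 198.402) / 256000 m = 1.411e-03 mm/s.
R = 1.411e-03 × 3600 = 5.08 mm/hr.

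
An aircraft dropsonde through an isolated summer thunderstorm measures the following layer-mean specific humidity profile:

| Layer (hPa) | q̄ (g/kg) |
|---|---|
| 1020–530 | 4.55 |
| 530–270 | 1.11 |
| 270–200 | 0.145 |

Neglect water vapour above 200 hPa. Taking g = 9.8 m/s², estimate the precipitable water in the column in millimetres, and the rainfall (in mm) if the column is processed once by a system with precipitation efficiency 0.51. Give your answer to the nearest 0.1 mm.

Precipitable water is the column-integrated vapour mass per unit area: PW = (1/g) Σ q̄ Δp, with q in kg/kg and Δp in Pa (1 kg/m² of water = 1 mm).
Layer 1020–530 hPa: Δp = 490 hPa = 49000 Pa, q̄ = 0.00455 kg/kg → 0.00455 × 49000 / 9.8 = 22.75 mm
Layer 530–270 hPa: Δp = 260 hPa = 26000 Pa, q̄ = 0.00111 kg/kg → 0.00111 × 26000 / 9.8 = 2.94 mm
Layer 270–200 hPa: Δp = 70 hPa = 7000 Pa, q̄ = 0.000145 kg/kg → 0.000145 × 7000 / 9.8 = 0.10 mm
PW = 22.75 + 2.94 + 0.10 = 25.79 ≈ 25.8 mm.
Rainfall = ε × PW = 0.51 × 25.8 = 13.2 mm.

PW ≈ 25.8 mm; rainfall ≈ 13.2 mm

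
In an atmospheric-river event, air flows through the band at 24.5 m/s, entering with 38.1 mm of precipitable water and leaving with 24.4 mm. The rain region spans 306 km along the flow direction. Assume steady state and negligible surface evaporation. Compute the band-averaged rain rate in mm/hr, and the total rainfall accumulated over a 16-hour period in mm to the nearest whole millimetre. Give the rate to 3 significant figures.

Column moisture flux per unit crosswind length is F = V × PW.
Inflow: F_in = 24.5 × 38.1 = 933.45 mm·m/s
Outflow: F_out = 24.5 × 24.4 = 597.8 mm·m/s
Steady-state rate R = (F_in − F_out)/L = (933.45 − 597.8) / 306000 m = 1.097e-03 mm/s.
R = 1.097e-03 × 3600 = 3.95 mm/hr.
Over 16 h: total = 3.95 × 16 = 63.2 ≈ 63 mm.

R ≈ 3.95 mm/hr; total ≈ 63 mm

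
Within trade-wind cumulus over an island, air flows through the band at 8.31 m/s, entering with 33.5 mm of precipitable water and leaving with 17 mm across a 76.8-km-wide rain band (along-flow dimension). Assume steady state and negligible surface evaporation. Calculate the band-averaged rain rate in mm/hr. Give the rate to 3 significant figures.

Column moisture flux per unit crosswind length is F = V × PW.
Inflow: F_in = 8.31 × 33.5 = 278.385 mm·m/s
Outflow: F_out = 8.31 × 17 = 141.27 mm·m/s
Steady-state rate R = (F_in − F_out)/L = (278.385 − 141.27) / 76800 m = 1.785e-03 mm/s.
R = 1.785e-03 × 3600 = 6.43 mm/hr.

R ≈ 6.43 mm/hr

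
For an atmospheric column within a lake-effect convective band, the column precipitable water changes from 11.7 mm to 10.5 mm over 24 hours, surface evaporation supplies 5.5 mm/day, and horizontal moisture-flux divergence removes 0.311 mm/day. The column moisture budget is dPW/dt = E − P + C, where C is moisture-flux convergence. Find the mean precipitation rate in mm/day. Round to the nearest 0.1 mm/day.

P ≈ 6.4 mm/day

dPW/dt = (10.5 − 11.7) mm / (24/24 day) = -1.200 mm/day.
P = E + C − dPW/dt = 5.5 + (-0.311) − (-1.200) = 6.4 mm/day.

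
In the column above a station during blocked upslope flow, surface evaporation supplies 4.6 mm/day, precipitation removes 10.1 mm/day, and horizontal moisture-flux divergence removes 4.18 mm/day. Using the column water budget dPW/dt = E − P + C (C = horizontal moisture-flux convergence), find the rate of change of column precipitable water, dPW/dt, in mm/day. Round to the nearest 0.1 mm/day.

dPW/dt = E − P + C = 4.6 − 10.1 + (-4.18) = -9.7 mm/day.

dPW/dt ≈ -9.7 mm/day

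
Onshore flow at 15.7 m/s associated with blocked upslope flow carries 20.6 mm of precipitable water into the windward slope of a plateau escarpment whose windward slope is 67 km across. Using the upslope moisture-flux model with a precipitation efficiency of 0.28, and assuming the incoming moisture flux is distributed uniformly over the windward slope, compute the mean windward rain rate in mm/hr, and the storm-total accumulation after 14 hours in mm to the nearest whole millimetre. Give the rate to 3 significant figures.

R ≈ 4.87 mm/hr; total ≈ 68 mm

Incoming column moisture flux per unit ridge length: F = V × PW = 15.7 × 20.6 = 323.42 mm·m/s.
Spread over the 67 km slope with efficiency ε = 0.28: R = ε·F/W = 0.28 × 323.42 / 67000 m = 1.352e-03 mm/s.
R = 1.352e-03 × 3600 = 4.87 mm/hr.
Over 14 h: total = 4.87 × 14 = 68.18 ≈ 68 mm.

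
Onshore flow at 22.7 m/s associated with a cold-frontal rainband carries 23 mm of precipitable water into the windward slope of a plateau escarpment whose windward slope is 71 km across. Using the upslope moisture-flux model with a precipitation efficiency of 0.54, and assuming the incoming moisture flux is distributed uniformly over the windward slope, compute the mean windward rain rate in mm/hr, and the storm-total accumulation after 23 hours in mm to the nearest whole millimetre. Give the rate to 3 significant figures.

R ≈ 14.3 mm/hr; total ≈ 329 mm

Incoming column moisture flux per unit ridge length: F = V × PW = 22.7 × 23 = 522.1 mm·m/s.
Spread over the 71 km slope with efficiency ε = 0.54: R = ε·F/W = 0.54 × 522.1 / 71000 m = 3.971e-03 mm/s.
R = 3.971e-03 × 3600 = 14.3 mm/hr.
Over 23 h: total = 14.3 × 23 = 328.9 ≈ 329 mm.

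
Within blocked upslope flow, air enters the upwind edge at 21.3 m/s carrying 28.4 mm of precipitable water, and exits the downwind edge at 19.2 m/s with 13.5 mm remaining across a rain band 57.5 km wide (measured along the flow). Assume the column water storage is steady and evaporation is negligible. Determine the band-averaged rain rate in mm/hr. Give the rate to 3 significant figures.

R ≈ 21.6 mm/hr

Column moisture flux per unit crosswind length is F = V × PW.
Inflow: F_in = 21.3 × 28.4 = 604.92 mm·m/s
Outflow: F_out = 19.2 × 13.5 = 259.2 mm·m/s
Steady-state rate R = (F_in − F_out)/L = (604.92 − 259.2) / 57500 m = 6.013e-03 mm/s.
R = 6.013e-03 × 3600 = 21.6 mm/hr.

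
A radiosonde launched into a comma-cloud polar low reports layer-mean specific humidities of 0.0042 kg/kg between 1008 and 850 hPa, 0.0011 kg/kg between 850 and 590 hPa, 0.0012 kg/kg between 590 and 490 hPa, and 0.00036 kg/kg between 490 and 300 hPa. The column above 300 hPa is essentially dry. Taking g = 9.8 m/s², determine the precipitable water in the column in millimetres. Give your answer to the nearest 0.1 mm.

Precipitable water is the column-integrated vapour mass per unit area: PW = (1/g) Σ q̄ Δp, with q in kg/kg and Δp in Pa (1 kg/m² of water = 1 mm).
Layer 1008–850 hPa: Δp = 158 hPa = 15800 Pa, q̄ = 0.0042 kg/kg → 0.0042 × 15800 / 9.8 = 6.77 mm
Layer 850–590 hPa: Δp = 260 hPa = 26000 Pa, q̄ = 0.0011 kg/kg → 0.0011 × 26000 / 9.8 = 2.92 mm
Layer 590–490 hPa: Δp = 100 hPa = 10000 Pa, q̄ = 0.0012 kg/kg → 0.0012 × 10000 / 9.8 = 1.22 mm
Layer 490–300 hPa: Δp = 190 hPa = 19000 Pa, q̄ = 0.00036 kg/kg → 0.00036 × 19000 / 9.8 = 0.70 mm
PW = 6.77 + 2.92 + 1.22 + 0.70 = 11.61 ≈ 11.6 mm.

PW ≈ 11.6 mm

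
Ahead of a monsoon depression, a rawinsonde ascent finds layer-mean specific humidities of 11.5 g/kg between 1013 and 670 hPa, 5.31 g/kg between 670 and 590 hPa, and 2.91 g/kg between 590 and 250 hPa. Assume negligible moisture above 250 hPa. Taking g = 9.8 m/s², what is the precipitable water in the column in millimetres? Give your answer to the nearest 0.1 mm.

PW ≈ 54.7 mm

Precipitable water is the column-integrated vapour mass per unit area: PW = (1/g) Σ q̄ Δp, with q in kg/kg and Δp in Pa (1 kg/m² of water = 1 mm).
Layer 1013–670 hPa: Δp = 343 hPa = 34300 Pa, q̄ = 0.0115 kg/kg → 0.0115 × 34300 / 9.8 = 40.25 mm
Layer 670–590 hPa: Δp = 80 hPa = 8000 Pa, q̄ = 0.00531 kg/kg → 0.00531 × 8000 / 9.8 = 4.33 mm
Layer 590–250 hPa: Δp = 340 hPa = 34000 Pa, q̄ = 0.00291 kg/kg → 0.00291 × 34000 / 9.8 = 10.10 mm
PW = 40.25 + 4.33 + 10.10 = 54.68 ≈ 54.7 mm.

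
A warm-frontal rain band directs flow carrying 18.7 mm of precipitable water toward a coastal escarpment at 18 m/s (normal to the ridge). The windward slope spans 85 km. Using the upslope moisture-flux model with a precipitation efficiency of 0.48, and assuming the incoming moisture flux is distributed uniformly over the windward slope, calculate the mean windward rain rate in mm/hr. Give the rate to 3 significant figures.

Incoming column moisture flux per unit ridge length: F = V × PW = 18 × 18.7 = 336.6 mm·m/s.
Spread over the 85 km slope with efficiency ε = 0.48: R = ε·F/W = 0.48 × 336.6 / 85000 m = 1.901e-03 mm/s.
R = 1.901e-03 × 3600 = 6.84 mm/hr.

R ≈ 6.84 mm/hr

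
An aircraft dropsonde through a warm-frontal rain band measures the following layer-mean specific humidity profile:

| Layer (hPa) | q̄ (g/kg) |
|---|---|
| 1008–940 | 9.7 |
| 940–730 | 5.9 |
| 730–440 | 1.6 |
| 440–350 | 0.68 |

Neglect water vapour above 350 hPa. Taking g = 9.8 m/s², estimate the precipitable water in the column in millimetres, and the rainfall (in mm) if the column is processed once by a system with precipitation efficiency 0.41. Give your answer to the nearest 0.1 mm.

PW ≈ 24.7 mm; rainfall ≈ 10.1 mm

Precipitable water is the column-integrated vapour mass per unit area: PW = (1/g) Σ q̄ Δp, with q in kg/kg and Δp in Pa (1 kg/m² of water = 1 mm).
Layer 1008–940 hPa: Δp = 68 hPa = 6800 Pa, q̄ = 0.0097 kg/kg → 0.0097 × 6800 / 9.8 = 6.73 mm
Layer 940–730 hPa: Δp = 210 hPa = 21000 Pa, q̄ = 0.0059 kg/kg → 0.0059 × 21000 / 9.8 = 12.64 mm
Layer 730–440 hPa: Δp = 290 hPa = 29000 Pa, q̄ = 0.0016 kg/kg → 0.0016 × 29000 / 9.8 = 4.73 mm
Layer 440–350 hPa: Δp = 90 hPa = 9000 Pa, q̄ = 0.00068 kg/kg → 0.00068 × 9000 / 9.8 = 0.62 mm
PW = 6.73 + 12.64 + 4.73 + 0.62 = 24.72 ≈ 24.7 mm.
Rainfall = ε × PW = 0.41 × 24.7 = 10.1 mm.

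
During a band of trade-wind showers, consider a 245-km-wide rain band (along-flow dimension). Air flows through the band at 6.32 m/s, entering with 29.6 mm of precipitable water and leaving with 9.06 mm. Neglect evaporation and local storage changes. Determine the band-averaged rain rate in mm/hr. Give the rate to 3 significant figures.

R ≈ 1.91 mm/hr

Column moisture flux per unit crosswind length is F = V × PW.
Inflow: F_in = 6.32 × 29.6 = 187.072 mm·m/s
Outflow: F_out = 6.32 × 9.06 = 57.2592 mm·m/s
Steady-state rate R = (F_in − F_out)/L = (187.072 − 57.2592) / 245000 m = 5.298e-04 mm/s.
R = 5.298e-04 × 3600 = 1.91 mm/hr.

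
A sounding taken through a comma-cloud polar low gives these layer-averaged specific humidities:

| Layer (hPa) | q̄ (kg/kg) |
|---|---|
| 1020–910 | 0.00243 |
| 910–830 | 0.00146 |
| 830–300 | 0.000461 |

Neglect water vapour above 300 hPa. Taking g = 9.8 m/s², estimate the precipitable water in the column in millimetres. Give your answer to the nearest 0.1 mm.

Precipitable water is the column-integrated vapour mass per unit area: PW = (1/g) Σ q̄ Δp, with q in kg/kg and Δp in Pa (1 kg/m² of water = 1 mm).
Layer 1020–910 hPa: Δp = 110 hPa = 11000 Pa, q̄ = 0.00243 kg/kg → 0.00243 × 11000 / 9.8 = 2.73 mm
Layer 910–830 hPa: Δp = 80 hPa = 8000 Pa, q̄ = 0.00146 kg/kg → 0.00146 × 8000 / 9.8 = 1.19 mm
Layer 830–300 hPa: Δp = 530 hPa = 53000 Pa, q̄ = 0.000461 kg/kg → 0.000461 × 53000 / 9.8 = 2.49 mm
PW = 2.73 + 1.19 + 2.49 = 6.41 ≈ 6.4 mm.

PW ≈ 6.4 mm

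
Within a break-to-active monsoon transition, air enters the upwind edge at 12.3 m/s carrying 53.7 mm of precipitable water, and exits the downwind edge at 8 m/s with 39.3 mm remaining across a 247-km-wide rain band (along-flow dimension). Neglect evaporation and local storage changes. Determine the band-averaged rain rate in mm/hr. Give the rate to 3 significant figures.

Column moisture flux per unit crosswind length is F = V × PW.
Inflow: F_in = 12.3 × 53.7 = 660.51 mm·m/s
Outflow: F_out = 8 × 39.3 = 314.4 mm·m/s
Steady-state rate R = (F_in − F_out)/L = (660.51 − 314.4) / 247000 m = 1.401e-03 mm/s.
R = 1.401e-03 × 3600 = 5.04 mm/hr.

R ≈ 5.04 mm/hr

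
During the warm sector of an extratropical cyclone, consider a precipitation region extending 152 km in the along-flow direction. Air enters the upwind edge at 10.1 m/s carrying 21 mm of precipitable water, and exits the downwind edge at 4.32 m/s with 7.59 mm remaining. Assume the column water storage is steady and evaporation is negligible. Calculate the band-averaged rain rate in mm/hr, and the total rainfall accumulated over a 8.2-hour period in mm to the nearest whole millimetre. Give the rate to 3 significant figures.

Column moisture flux per unit crosswind length is F = V × PW.
Inflow: F_in = 10.1 × 21 = 212.1 mm·m/s
Outflow: F_out = 4.32 × 7.59 = 32.7888 mm·m/s
Steady-state rate R = (F_in − F_out)/L = (212.1 − 32.7888) / 152000 m = 1.180e-03 mm/s.
R = 1.180e-03 × 3600 = 4.25 mm/hr.
Over 8.2 h: total = 4.25 × 8.2 = 34.85 ≈ 35 mm.

R ≈ 4.25 mm/hr; total ≈ 35 mm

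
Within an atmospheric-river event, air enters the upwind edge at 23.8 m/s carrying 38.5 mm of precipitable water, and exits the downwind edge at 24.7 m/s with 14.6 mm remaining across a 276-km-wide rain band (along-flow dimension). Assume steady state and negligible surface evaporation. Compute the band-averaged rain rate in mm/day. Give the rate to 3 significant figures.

Column moisture flux per unit crosswind length is F = V × PW.
Inflow: F_in = 23.8 × 38.5 = 916.3 mm·m/s
Outflow: F_out = 24.7 × 14.6 = 360.62 mm·m/s
Steady-state rate R = (F_in − F_out)/L = (916.3 − 360.62) / 276000 m = 2.013e-03 mm/s.
R = 2.013e-03 × 3600 × 24 = 174 mm/day.

R ≈ 174 mm/day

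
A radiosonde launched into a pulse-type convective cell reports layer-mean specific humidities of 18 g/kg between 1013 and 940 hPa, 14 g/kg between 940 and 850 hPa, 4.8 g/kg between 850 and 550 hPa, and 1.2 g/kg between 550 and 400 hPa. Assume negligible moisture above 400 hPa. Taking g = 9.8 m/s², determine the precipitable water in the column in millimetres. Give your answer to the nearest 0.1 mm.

Precipitable water is the column-integrated vapour mass per unit area: PW = (1/g) Σ q̄ Δp, with q in kg/kg and Δp in Pa (1 kg/m² of water = 1 mm).
Layer 1013–940 hPa: Δp = 73 hPa = 7300 Pa, q̄ = 0.018 kg/kg → 0.018 × 7300 / 9.8 = 13.41 mm
Layer 940–850 hPa: Δp = 90 hPa = 9000 Pa, q̄ = 0.014 kg/kg → 0.014 × 9000 / 9.8 = 12.86 mm
Layer 850–550 hPa: Δp = 300 hPa = 30000 Pa, q̄ = 0.0048 kg/kg → 0.0048 × 30000 / 9.8 = 14.69 mm
Layer 550–400 hPa: Δp = 150 hPa = 15000 Pa, q̄ = 0.0012 kg/kg → 0.0012 × 15000 / 9.8 = 1.84 mm
PW = 13.41 + 12.86 + 14.69 + 1.84 = 42.80 ≈ 42.8 mm.

PW ≈ 42.8 mm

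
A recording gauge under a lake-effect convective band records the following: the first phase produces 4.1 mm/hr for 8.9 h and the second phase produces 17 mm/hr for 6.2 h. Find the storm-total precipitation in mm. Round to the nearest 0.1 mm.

Total = Σ Rᵢ Δtᵢ = 4.1 × 8.9 + 17 × 6.2
      = 36.49 + 105.4 = 141.9 mm.

total ≈ 141.9 mm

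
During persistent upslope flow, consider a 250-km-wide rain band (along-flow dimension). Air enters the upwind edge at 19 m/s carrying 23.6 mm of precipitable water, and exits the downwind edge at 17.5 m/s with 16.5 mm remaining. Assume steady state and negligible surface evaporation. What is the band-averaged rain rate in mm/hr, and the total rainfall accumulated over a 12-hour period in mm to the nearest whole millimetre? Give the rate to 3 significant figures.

R ≈ 2.30 mm/hr; total ≈ 28 mm

Column moisture flux per unit crosswind length is F = V × PW.
Inflow: F_in = 19 × 23.6 = 448.4 mm·m/s
Outflow: F_out = 17.5 × 16.5 = 288.75 mm·m/s
Steady-state rate R = (F_in − F_out)/L = (448.4 − 288.75) / 250000 m = 6.386e-04 mm/s.
R = 6.386e-04 × 3600 = 2.30 mm/hr.
Over 12 h: total = 2.30 × 12 = 27.6 ≈ 28 mm.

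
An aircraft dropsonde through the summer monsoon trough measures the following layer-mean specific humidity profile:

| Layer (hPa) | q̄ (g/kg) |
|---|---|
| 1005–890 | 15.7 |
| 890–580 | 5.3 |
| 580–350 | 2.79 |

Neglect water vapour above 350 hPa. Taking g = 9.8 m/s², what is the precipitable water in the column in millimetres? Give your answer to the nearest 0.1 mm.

Precipitable water is the column-integrated vapour mass per unit area: PW = (1/g) Σ q̄ Δp, with q in kg/kg and Δp in Pa (1 kg/m² of water = 1 mm).
Layer 1005–890 hPa: Δp = 115 hPa = 11500 Pa, q̄ = 0.0157 kg/kg → 0.0157 × 11500 / 9.8 = 18.42 mm
Layer 890–580 hPa: Δp = 310 hPa = 31000 Pa, q̄ = 0.0053 kg/kg → 0.0053 × 31000 / 9.8 = 16.77 mm
Layer 580–350 hPa: Δp = 230 hPa = 23000 Pa, q̄ = 0.00279 kg/kg → 0.00279 × 23000 / 9.8 = 6.55 mm
PW = 18.42 + 16.77 + 6.55 = 41.74 ≈ 41.7 mm.

PW ≈ 41.7 mm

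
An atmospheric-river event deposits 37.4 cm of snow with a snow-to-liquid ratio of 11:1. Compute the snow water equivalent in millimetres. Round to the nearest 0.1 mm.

SWE = snow depth / ratio = 37.4 cm / 11 = 3.400 cm = 34.0 mm.

SWE ≈ 34.0 mm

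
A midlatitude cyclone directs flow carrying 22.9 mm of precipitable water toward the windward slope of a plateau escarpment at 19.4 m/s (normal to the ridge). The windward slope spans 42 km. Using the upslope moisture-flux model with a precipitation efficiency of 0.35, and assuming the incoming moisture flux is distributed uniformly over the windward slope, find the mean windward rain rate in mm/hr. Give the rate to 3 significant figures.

Incoming column moisture flux per unit ridge length: F = V × PW = 19.4 × 22.9 = 444.26 mm·m/s.
Spread over the 42 km slope with efficiency ε = 0.35: R = ε·F/W = 0.35 × 444.26 / 42000 m = 3.702e-03 mm/s.
R = 3.702e-03 × 3600 = 13.3 mm/hr.

R ≈ 13.3 mm/hr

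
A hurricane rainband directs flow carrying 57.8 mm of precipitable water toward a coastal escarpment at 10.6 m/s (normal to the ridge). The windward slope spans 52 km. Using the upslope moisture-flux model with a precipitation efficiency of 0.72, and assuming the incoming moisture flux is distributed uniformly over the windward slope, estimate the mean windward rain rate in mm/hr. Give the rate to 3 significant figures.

R ≈ 30.5 mm/hr

Incoming column moisture flux per unit ridge length: F = V × PW = 10.6 × 57.8 = 612.68 mm·m/s.
Spread over the 52 km slope with efficiency ε = 0.72: R = ε·F/W = 0.72 × 612.68 / 52000 m = 8.483e-03 mm/s.
R = 8.483e-03 × 3600 = 30.5 mm/hr.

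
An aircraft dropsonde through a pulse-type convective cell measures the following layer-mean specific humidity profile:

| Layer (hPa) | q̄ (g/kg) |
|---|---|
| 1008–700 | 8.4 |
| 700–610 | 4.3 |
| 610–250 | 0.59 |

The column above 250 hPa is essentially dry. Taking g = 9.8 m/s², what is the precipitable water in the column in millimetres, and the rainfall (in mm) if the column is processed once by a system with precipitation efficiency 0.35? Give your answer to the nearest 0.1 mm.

Precipitable water is the column-integrated vapour mass per unit area: PW = (1/g) Σ q̄ Δp, with q in kg/kg and Δp in Pa (1 kg/m² of water = 1 mm).
Layer 1008–700 hPa: Δp = 308 hPa = 30800 Pa, q̄ = 0.0084 kg/kg → 0.0084 × 30800 / 9.8 = 26.40 mm
Layer 700–610 hPa: Δp = 90 hPa = 9000 Pa, q̄ = 0.0043 kg/kg → 0.0043 × 9000 / 9.8 = 3.95 mm
Layer 610–250 hPa: Δp = 360 hPa = 36000 Pa, q̄ = 0.00059 kg/kg → 0.00059 × 36000 / 9.8 = 2.17 mm
PW = 26.40 + 3.95 + 2.17 = 32.52 ≈ 32.5 mm.
Rainfall = ε × PW = 0.35 × 32.5 = 11.4 mm.

PW ≈ 32.5 mm; rainfall ≈ 11.4 mm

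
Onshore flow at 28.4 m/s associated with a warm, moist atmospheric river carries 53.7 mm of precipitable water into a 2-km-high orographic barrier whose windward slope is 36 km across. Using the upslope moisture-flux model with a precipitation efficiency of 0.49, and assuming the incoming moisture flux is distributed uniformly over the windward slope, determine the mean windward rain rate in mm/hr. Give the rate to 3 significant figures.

R ≈ 74.7 mm/hr

Incoming column moisture flux per unit ridge length: F = V × PW = 28.4 × 53.7 = 1525.08 mm·m/s.
Spread over the 36 km slope with efficiency ε = 0.49: R = ε·F/W = 0.49 × 1525.08 / 36000 m = 2.076e-02 mm/s.
R = 2.076e-02 × 3600 = 74.7 mm/hr.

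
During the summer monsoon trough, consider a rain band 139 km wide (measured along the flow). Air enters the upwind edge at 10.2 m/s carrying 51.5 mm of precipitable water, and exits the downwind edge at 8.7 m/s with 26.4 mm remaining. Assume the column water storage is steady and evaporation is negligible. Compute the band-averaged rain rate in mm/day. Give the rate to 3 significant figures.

R ≈ 184 mm/day

Column moisture flux per unit crosswind length is F = V × PW.
Inflow: F_in = 10.2 × 51.5 = 525.3 mm·m/s
Outflow: F_out = 8.7 × 26.4 = 229.68 mm·m/s
Steady-state rate R = (F_in − F_out)/L = (525.3 − 229.68) / 139000 m = 2.127e-03 mm/s.
R = 2.127e-03 × 3600 × 24 = 184 mm/day.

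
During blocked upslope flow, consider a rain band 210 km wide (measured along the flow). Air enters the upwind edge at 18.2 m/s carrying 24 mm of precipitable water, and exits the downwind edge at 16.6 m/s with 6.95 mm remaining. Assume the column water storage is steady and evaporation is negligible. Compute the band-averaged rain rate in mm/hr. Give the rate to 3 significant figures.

Column moisture flux per unit crosswind length is F = V × PW.
Inflow: F_in = 18.2 × 24 = 436.8 mm·m/s
Outflow: F_out = 16.6 × 6.95 = 115.37 mm·m/s
Steady-state rate R = (F_in − F_out)/L = (436.8 − 115.37) / 210000 m = 1.531e-03 mm/s.
R = 1.531e-03 × 3600 = 5.51 mm/hr.

R ≈ 5.51 mm/hr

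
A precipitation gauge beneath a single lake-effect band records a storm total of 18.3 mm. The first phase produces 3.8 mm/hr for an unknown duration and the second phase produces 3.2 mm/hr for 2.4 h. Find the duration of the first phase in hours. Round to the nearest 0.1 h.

duration ≈ 2.8 h

Known phases: 3.2 × 2.4 = 7.68 mm.
Remaining depth = 18.3 − 7.68 = 10.62 mm.
Duration = 10.62 / 3.8 = 2.8 h.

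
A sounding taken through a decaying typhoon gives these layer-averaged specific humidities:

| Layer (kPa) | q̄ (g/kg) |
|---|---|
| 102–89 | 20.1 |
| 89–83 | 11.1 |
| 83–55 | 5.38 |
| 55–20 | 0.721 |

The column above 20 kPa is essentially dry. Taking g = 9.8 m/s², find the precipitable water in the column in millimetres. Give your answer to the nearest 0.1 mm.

PW ≈ 51.4 mm

Precipitable water is the column-integrated vapour mass per unit area: PW = (1/g) Σ q̄ Δp, with q in kg/kg and Δp in Pa (1 kg/m² of water = 1 mm).
Layer 102–89 kPa: Δp = 130 hPa = 13000 Pa, q̄ = 0.0201 kg/kg → 0.0201 × 13000 / 9.8 = 26.66 mm
Layer 89–83 kPa: Δp = 60 hPa = 6000 Pa, q̄ = 0.0111 kg/kg → 0.0111 × 6000 / 9.8 = 6.80 mm
Layer 83–55 kPa: Δp = 280 hPa = 28000 Pa, q̄ = 0.00538 kg/kg → 0.00538 × 28000 / 9.8 = 15.37 mm
Layer 55–20 kPa: Δp = 350 hPa = 35000 Pa, q̄ = 0.000721 kg/kg → 0.000721 × 35000 / 9.8 = 2.57 mm
PW = 26.66 + 6.80 + 15.37 + 2.57 = 51.40 ≈ 51.4 mm.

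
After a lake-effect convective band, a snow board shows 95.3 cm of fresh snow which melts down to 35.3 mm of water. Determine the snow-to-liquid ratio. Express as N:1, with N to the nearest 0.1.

Ratio = snow depth / SWE = 953 mm / 35.3 mm = 27.0, i.e. 27.0:1.

ratio ≈ 27.0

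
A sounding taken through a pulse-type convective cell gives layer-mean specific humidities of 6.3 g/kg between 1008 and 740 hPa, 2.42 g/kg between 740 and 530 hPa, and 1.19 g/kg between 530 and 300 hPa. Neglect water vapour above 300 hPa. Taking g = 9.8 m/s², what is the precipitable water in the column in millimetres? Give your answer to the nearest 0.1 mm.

PW ≈ 25.2 mm

Precipitable water is the column-integrated vapour mass per unit area: PW = (1/g) Σ q̄ Δp, with q in kg/kg and Δp in Pa (1 kg/m² of water = 1 mm).
Layer 1008–740 hPa: Δp = 268 hPa = 26800 Pa, q̄ = 0.0063 kg/kg → 0.0063 × 26800 / 9.8 = 17.23 mm
Layer 740–530 hPa: Δp = 210 hPa = 21000 Pa, q̄ = 0.00242 kg/kg → 0.00242 × 21000 / 9.8 = 5.19 mm
Layer 530–300 hPa: Δp = 230 hPa = 23000 Pa, q̄ = 0.00119 kg/kg → 0.00119 × 23000 / 9.8 = 2.79 mm
PW = 17.23 + 5.19 + 2.79 = 25.21 ≈ 25.2 mm.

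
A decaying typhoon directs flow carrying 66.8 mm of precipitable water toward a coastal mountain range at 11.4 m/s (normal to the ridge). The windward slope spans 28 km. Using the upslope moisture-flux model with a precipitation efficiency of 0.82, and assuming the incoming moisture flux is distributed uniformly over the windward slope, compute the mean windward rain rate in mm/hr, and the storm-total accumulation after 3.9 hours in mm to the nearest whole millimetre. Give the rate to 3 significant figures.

R ≈ 80.3 mm/hr; total ≈ 313 mm

Incoming column moisture flux per unit ridge length: F = V × PW = 11.4 × 66.8 = 761.52 mm·m/s.
Spread over the 28 km slope with efficiency ε = 0.82: R = ε·F/W = 0.82 × 761.52 / 28000 m = 2.230e-02 mm/s.
R = 2.230e-02 × 3600 = 80.3 mm/hr.
Over 3.9 h: total = 80.3 × 3.9 = 313.17 ≈ 313 mm.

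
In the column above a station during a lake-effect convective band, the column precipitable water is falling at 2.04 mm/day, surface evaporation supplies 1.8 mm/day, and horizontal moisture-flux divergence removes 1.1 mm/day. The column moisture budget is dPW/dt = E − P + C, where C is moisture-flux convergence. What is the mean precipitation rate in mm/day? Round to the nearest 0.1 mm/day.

P ≈ 2.7 mm/day

dPW/dt = -2.04 mm/day.
P = E + C − dPW/dt = 1.8 + (-1.1) − (-2.04) = 2.7 mm/day.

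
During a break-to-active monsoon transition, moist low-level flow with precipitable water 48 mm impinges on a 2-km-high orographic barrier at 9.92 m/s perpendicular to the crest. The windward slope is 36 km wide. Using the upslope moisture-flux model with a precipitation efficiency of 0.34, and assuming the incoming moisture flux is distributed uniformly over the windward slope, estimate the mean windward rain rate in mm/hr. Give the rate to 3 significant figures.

R ≈ 16.2 mm/hr

Incoming column moisture flux per unit ridge length: F = V × PW = 9.92 × 48 = 476.16 mm·m/s.
Spread over the 36 km slope with efficiency ε = 0.34: R = ε·F/W = 0.34 × 476.16 / 36000 m = 4.497e-03 mm/s.
R = 4.497e-03 × 3600 = 16.2 mm/hr.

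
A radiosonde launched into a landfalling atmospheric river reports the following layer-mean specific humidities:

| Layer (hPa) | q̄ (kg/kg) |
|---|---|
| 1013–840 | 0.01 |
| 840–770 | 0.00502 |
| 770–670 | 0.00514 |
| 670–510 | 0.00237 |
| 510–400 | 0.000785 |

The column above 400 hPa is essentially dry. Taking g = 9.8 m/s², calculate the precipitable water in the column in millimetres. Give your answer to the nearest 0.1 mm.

PW ≈ 31.2 mm

Precipitable water is the column-integrated vapour mass per unit area: PW = (1/g) Σ q̄ Δp, with q in kg/kg and Δp in Pa (1 kg/m² of water = 1 mm).
Layer 1013–840 hPa: Δp = 173 hPa = 17300 Pa, q̄ = 0.01 kg/kg → 0.01 × 17300 / 9.8 = 17.65 mm
Layer 840–770 hPa: Δp = 70 hPa = 7000 Pa, q̄ = 0.00502 kg/kg → 0.00502 × 7000 / 9.8 = 3.59 mm
Layer 770–670 hPa: Δp = 100 hPa = 10000 Pa, q̄ = 0.00514 kg/kg → 0.00514 × 10000 / 9.8 = 5.24 mm
Layer 670–510 hPa: Δp = 160 hPa = 16000 Pa, q̄ = 0.00237 kg/kg → 0.00237 × 16000 / 9.8 = 3.87 mm
Layer 510–400 hPa: Δp = 110 hPa = 11000 Pa, q̄ = 0.000785 kg/kg → 0.000785 × 11000 / 9.8 = 0.88 mm
PW = 17.65 + 3.59 + 5.24 + 3.87 + 0.88 = 31.23 ≈ 31.2 mm.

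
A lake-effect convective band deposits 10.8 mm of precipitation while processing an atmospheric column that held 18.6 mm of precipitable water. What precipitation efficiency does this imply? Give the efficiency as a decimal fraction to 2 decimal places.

ε = precipitation / PW = 10.8 / 18.6 = 0.58.

ε ≈ 0.58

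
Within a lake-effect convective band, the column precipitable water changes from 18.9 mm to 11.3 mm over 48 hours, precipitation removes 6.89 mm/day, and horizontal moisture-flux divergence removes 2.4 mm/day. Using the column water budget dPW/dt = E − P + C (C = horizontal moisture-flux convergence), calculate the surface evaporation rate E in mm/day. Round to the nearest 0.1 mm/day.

dPW/dt = (11.3 − 18.9) mm / (48/24 day) = -3.800 mm/day.
E = dPW/dt + P − C = (-3.800) + 6.89 − (-2.4) = 5.5 mm/day.

E ≈ 5.5 mm/day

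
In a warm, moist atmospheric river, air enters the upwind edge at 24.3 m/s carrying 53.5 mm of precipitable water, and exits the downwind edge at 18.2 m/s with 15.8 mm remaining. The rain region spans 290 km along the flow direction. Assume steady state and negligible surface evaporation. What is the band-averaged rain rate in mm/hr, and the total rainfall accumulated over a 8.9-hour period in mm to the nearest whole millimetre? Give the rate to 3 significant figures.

R ≈ 12.6 mm/hr; total ≈ 112 mm

Column moisture flux per unit crosswind length is F = V × PW.
Inflow: F_in = 24.3 × 53.5 = 1300.05 mm·m/s
Outflow: F_out = 18.2 × 15.8 = 287.56 mm·m/s
Steady-state rate R = (F_in − F_out)/L = (1300.05 − 287.56) / 290000 m = 3.491e-03 mm/s.
R = 3.491e-03 × 3600 = 12.6 mm/hr.
Over 8.9 h: total = 12.6 × 8.9 = 112.14 ≈ 112 mm.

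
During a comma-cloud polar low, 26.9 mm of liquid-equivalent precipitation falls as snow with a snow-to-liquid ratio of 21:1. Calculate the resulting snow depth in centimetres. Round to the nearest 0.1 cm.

Snow depth = liquid × ratio = 26.9 mm × 21 = 564.9 mm = 56.5 cm.

snow depth ≈ 56.5 cm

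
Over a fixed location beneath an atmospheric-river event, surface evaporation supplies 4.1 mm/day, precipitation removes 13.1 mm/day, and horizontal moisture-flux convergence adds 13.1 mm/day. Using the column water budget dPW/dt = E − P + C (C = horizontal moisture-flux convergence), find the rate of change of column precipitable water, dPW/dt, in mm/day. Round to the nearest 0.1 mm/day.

dPW/dt ≈ 4.1 mm/day

dPW/dt = E − P + C = 4.1 − 13.1 + (13.1) = 4.1 mm/day.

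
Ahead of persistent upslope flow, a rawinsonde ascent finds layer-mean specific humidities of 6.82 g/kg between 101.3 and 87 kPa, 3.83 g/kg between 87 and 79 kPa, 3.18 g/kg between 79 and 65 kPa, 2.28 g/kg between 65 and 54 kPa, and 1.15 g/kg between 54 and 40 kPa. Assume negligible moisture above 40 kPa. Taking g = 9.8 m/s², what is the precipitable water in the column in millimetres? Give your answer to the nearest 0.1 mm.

Precipitable water is the column-integrated vapour mass per unit area: PW = (1/g) Σ q̄ Δp, with q in kg/kg and Δp in Pa (1 kg/m² of water = 1 mm).
Layer 101.3–87 kPa: Δp = 143 hPa = 14300 Pa, q̄ = 0.00682 kg/kg → 0.00682 × 14300 / 9.8 = 9.95 mm
Layer 87–79 kPa: Δp = 80 hPa = 8000 Pa, q̄ = 0.00383 kg/kg → 0.00383 × 8000 / 9.8 = 3.13 mm
Layer 79–65 kPa: Δp = 140 hPa = 14000 Pa, q̄ = 0.00318 kg/kg → 0.00318 × 14000 / 9.8 = 4.54 mm
Layer 65–54 kPa: Δp = 110 hPa = 11000 Pa, q̄ = 0.00228 kg/kg → 0.00228 × 11000 / 9.8 = 2.56 mm
Layer 54–40 kPa: Δp = 140 hPa = 14000 Pa, q̄ = 0.00115 kg/kg → 0.00115 × 14000 / 9.8 = 1.64 mm
PW = 9.95 + 3.13 + 4.54 + 2.56 + 1.64 = 21.82 ≈ 21.8 mm.

PW ≈ 21.8 mm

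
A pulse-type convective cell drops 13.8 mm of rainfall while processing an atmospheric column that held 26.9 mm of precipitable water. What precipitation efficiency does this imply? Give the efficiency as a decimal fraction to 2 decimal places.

ε = rainfall / PW = 13.8 / 26.9 = 0.51.

ε ≈ 0.51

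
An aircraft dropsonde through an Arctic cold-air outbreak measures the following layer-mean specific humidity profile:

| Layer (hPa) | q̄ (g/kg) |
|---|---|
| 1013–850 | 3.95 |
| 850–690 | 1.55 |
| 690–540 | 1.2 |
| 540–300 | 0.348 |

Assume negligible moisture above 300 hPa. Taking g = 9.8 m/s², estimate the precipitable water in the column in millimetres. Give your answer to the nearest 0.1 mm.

PW ≈ 11.8 mm

Precipitable water is the column-integrated vapour mass per unit area: PW = (1/g) Σ q̄ Δp, with q in kg/kg and Δp in Pa (1 kg/m² of water = 1 mm).
Layer 1013–850 hPa: Δp = 163 hPa = 16300 Pa, q̄ = 0.00395 kg/kg → 0.00395 × 16300 / 9.8 = 6.57 mm
Layer 850–690 hPa: Δp = 160 hPa = 16000 Pa, q̄ = 0.00155 kg/kg → 0.00155 × 16000 / 9.8 = 2.53 mm
Layer 690–540 hPa: Δp = 150 hPa = 15000 Pa, q̄ = 0.0012 kg/kg → 0.0012 × 15000 / 9.8 = 1.84 mm
Layer 540–300 hPa: Δp = 240 hPa = 24000 Pa, q̄ = 0.000348 kg/kg → 0.000348 × 24000 / 9.8 = 0.85 mm
PW = 6.57 + 2.53 + 1.84 + 0.85 = 11.79 ≈ 11.8 mm.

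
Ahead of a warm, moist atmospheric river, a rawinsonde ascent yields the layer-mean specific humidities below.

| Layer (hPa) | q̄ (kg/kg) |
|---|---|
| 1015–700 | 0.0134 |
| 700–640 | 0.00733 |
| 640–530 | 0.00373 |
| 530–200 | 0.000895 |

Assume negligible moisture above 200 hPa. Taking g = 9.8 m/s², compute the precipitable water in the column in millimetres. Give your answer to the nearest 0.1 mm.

PW ≈ 54.8 mm

Precipitable water is the column-integrated vapour mass per unit area: PW = (1/g) Σ q̄ Δp, with q in kg/kg and Δp in Pa (1 kg/m² of water = 1 mm).
Layer 1015–700 hPa: Δp = 315 hPa = 31500 Pa, q̄ = 0.0134 kg/kg → 0.0134 × 31500 / 9.8 = 43.07 mm
Layer 700–640 hPa: Δp = 60 hPa = 6000 Pa, q̄ = 0.00733 kg/kg → 0.00733 × 6000 / 9.8 = 4.49 mm
Layer 640–530 hPa: Δp = 110 hPa = 11000 Pa, q̄ = 0.00373 kg/kg → 0.00373 × 11000 / 9.8 = 4.19 mm
Layer 530–200 hPa: Δp = 330 hPa = 33000 Pa, q̄ = 0.000895 kg/kg → 0.000895 × 33000 / 9.8 = 3.01 mm
PW = 43.07 + 4.49 + 4.19 + 3.01 = 54.76 ≈ 54.8 mm.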